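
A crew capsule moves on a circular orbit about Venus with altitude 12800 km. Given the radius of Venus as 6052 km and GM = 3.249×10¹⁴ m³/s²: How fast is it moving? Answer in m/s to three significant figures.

v ≈ 4150 m/s

r = 6052 + 12800 = 18852 km = 1.8852×10⁷ m.
For a circular orbit v = √(μ/r) = √(3.249×10¹⁴ / 1.885×10⁷) = √(1.723×10⁷) = 4151 m/s.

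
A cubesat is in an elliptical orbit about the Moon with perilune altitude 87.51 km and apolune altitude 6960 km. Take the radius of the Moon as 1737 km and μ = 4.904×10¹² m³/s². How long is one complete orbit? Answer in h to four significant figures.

r_p = 1737 + 87.51 = 1824.5 km = 1.8245×10⁶ m.
r_a = 1737 + 6960 = 8697.0 km = 8.6970×10⁶ m.
Semi-major axis a = (r_p + r_a)/2 = (1824.5 + 8697.0)/2 = 5260.8 km = 5.261×10⁶ m.
By Kepler's third law T = 2π√(a³/μ) = 2π × 5.449×10³ = 3.424×10⁴ s.
= 9.510 h.

T ≈ 9.510 h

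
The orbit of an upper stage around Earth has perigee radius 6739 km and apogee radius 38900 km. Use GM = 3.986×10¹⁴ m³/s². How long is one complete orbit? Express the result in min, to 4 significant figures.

T ≈ 571.8 min

Semi-major axis a = (r_p + r_a)/2 = (6739.0 + 38900)/2 = 22820 km = 2.282×10⁷ m.
By Kepler's third law T = 2π√(a³/μ) = 2π × 5.460×10³ = 3.431×10⁴ s.
= 571.8 min.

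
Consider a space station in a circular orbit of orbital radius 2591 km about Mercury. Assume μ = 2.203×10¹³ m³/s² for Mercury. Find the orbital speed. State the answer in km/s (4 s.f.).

r = 2591 km = 2.591×10⁶ m.
For a circular orbit v = √(μ/r) = √(2.203×10¹³ / 2.591×10⁶) = √(8.503×10⁶) = 2916 m/s.
That is 2.916 km/s.

v ≈ 2.916 km/s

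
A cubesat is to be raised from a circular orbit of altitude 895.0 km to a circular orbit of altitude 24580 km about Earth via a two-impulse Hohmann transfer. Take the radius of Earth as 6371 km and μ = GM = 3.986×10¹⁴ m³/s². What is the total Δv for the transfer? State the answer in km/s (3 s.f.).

r₁ = 6371 + 895.0 = 7266.0 km = 7.2660×10⁶ m.
r₂ = 6371 + 24580 = 30951 km = 3.0951×10⁷ m.
Transfer ellipse a_t = (r₁ + r₂)/2 = 1.911×10⁷ m.
At r₁: circular v_c1 = √(μ/r₁) = 7407 m/s; transfer-perigee v_p = √[μ(2/r₁ − 1/a_t)] = 9426 m/s.
Δv₁ = v_p − v_c1 = 2020 m/s.
At r₂: circular v_c2 = √(μ/r₂) = 3589 m/s; transfer-apogee v_a = √[μ(2/r₂ − 1/a_t)] = 2213 m/s.
Δv₂ = v_c2 − v_a = 1376 m/s.
Total Δv = Δv₁ + Δv₂ = 3395 m/s = 3.395 km/s.

Δv_total ≈ 3.40 km/s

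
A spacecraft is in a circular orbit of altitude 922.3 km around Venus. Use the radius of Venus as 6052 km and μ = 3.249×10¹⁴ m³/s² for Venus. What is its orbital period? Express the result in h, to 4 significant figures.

r = 6052 + 922.3 = 6974.3 km = 6.9743×10⁶ m.
Kepler's third law: T = 2π√(r³/μ) = 2π√((6.974×10⁶)³ / 3.249×10¹⁴).
r³/μ = 1.044×10⁶ s², so T = 2π × 1.022×10³ = 6.420×10³ s.
Converting: 6.420×10³ s ÷ 3600 = 1.783 h.

T ≈ 1.783 h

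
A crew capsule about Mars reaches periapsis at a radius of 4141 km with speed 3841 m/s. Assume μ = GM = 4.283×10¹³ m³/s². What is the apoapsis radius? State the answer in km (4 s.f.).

r_p = 4.141×10⁶ m.
Specific energy ε = v²/2 − μ/r = -2.966×10⁶ J/kg, so a = −μ/(2ε) = 7.220×10⁶ m.
The apsides satisfy r_p + r_a = 2a, so the apoapsis radius is 2a − r_p = 1.030×10⁷ m = 10298 km.

apoapsis radius ≈ 10300 km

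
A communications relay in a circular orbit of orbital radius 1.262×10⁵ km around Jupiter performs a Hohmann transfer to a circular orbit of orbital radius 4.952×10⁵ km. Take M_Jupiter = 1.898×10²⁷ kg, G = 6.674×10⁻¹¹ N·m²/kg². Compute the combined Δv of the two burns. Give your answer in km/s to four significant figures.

μ = GM = 6.674×10⁻¹¹ × 1.898×10²⁷ = 1.267×10¹⁷ m³/s².
r₁ = 1.262×10⁵ km = 1.262×10⁸ m.
r₂ = 4.952×10⁵ km = 4.952×10⁸ m.
Transfer ellipse a_t = (r₁ + r₂)/2 = 3.107×10⁸ m.
At r₁: circular v_c1 = √(μ/r₁) = 31680 m/s; transfer-perijove v_p = √[μ(2/r₁ − 1/a_t)] = 40000 m/s.
Δv₁ = v_p − v_c1 = 8315 m/s.
At r₂: circular v_c2 = √(μ/r₂) = 15990 m/s; transfer-apojove v_a = √[μ(2/r₂ − 1/a_t)] = 10190 m/s.
Δv₂ = v_c2 − v_a = 5801 m/s.
Total Δv = Δv₁ + Δv₂ = 14120 m/s = 14.12 km/s.

Δv_total ≈ 14.12 km/s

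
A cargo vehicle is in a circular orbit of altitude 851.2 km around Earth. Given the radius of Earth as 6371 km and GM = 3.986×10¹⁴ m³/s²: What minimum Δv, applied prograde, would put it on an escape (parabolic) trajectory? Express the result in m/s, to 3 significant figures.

r = 6371 + 851.2 = 7222.2 km = 7.2222×10⁶ m.
Circular speed v_c = √(μ/r) = 7429 m/s.
Escape speed v_esc = √(2μ/r) = √2 × v_c = 10510 m/s.
Δv = v_esc − v_c = 3077 m/s.

Δv ≈ 3080 m/s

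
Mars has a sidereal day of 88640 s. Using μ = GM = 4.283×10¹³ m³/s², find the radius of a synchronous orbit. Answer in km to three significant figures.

r_sync ≈ 20400 km

A synchronous orbit has period T, so by Kepler's third law a = (μT²/4π²)^(1/3).
μT²/4π² = 4.283×10¹³ × (8.864×10⁴)² / 39.48 = 8.524×10²¹ m³.
a = 2.043×10⁷ m = 20428 km.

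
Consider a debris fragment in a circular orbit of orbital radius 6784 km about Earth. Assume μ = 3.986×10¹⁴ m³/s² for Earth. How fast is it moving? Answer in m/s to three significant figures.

r = 6784 km = 6.784×10⁶ m.
For a circular orbit v = √(μ/r) = √(3.986×10¹⁴ / 6.784×10⁶) = √(5.876×10⁷) = 7665 m/s.

v ≈ 7670 m/s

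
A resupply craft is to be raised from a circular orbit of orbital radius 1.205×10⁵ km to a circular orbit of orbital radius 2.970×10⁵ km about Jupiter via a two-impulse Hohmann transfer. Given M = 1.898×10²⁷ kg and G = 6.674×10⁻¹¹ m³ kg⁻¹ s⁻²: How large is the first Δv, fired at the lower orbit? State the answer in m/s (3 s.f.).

Δv ≈ 6250 m/s

μ = GM = 6.674×10⁻¹¹ × 1.898×10²⁷ = 1.267×10¹⁷ m³/s².
r₁ = 1.205×10⁵ km = 1.205×10⁸ m.
r₂ = 2.970×10⁵ km = 2.970×10⁸ m.
Transfer ellipse a_t = (r₁ + r₂)/2 = 2.088×10⁸ m.
At r₁: circular v_c1 = √(μ/r₁) = 32420 m/s; transfer-perijove v_p = √[μ(2/r₁ − 1/a_t)] = 38670 m/s.
Δv₁ = v_p − v_c1 = 6251 m/s.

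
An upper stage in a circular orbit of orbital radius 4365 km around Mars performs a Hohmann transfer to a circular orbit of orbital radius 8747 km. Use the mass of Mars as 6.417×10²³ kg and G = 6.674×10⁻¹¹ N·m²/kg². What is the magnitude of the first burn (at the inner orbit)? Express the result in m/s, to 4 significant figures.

μ = GM = 6.674×10⁻¹¹ × 6.417×10²³ = 4.283×10¹³ m³/s².
r₁ = 4365 km = 4.365×10⁶ m.
r₂ = 8747 km = 8.747×10⁶ m.
Transfer ellipse a_t = (r₁ + r₂)/2 = 6.556×10⁶ m.
At r₁: circular v_c1 = √(μ/r₁) = 3132 m/s; transfer-periapsis v_p = √[μ(2/r₁ − 1/a_t)] = 3618 m/s.
Δv₁ = v_p − v_c1 = 485.7 m/s.

Δv ≈ 485.7 m/s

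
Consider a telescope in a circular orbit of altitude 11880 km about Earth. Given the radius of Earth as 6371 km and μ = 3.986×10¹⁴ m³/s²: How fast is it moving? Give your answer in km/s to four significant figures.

v ≈ 4.673 km/s

r = 6371 + 11880 = 18251 km = 1.8251×10⁷ m.
For a circular orbit v = √(μ/r) = √(3.986×10¹⁴ / 1.825×10⁷) = √(2.184×10⁷) = 4673 m/s.
That is 4.673 km/s.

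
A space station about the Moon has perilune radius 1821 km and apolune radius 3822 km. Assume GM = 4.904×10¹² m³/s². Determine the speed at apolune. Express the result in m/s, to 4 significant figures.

Semi-major axis a = (r_p + r_a)/2 = 2821.5 km = 2.822×10⁶ m.
Vis-viva: v² = μ(2/r − 1/a) = 4.904×10¹² × (5.233×10⁻⁷ − 3.544×10⁻⁷) = 8.281×10⁵ m²/s².
v = 910.0 m/s.

v ≈ 910.0 m/s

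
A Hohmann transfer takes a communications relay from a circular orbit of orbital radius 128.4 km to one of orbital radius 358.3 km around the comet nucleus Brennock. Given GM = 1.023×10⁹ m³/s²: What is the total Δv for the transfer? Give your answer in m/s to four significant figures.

Δv_total ≈ 33.67 m/s

r₁ = 128.4 km = 1.284×10⁵ m.
r₂ = 358.3 km = 3.583×10⁵ m.
Transfer ellipse a_t = (r₁ + r₂)/2 = 2.434×10⁵ m.
At r₁: circular v_c1 = √(μ/r₁) = 89.26 m/s; transfer-periapsis v_p = √[μ(2/r₁ − 1/a_t)] = 108.3 m/s.
Δv₁ = v_p − v_c1 = 19.05 m/s.
At r₂: circular v_c2 = √(μ/r₂) = 53.43 m/s; transfer-apoapsis v_a = √[μ(2/r₂ − 1/a_t)] = 38.81 m/s.
Δv₂ = v_c2 − v_a = 14.62 m/s.
Total Δv = Δv₁ + Δv₂ = 33.67 m/s.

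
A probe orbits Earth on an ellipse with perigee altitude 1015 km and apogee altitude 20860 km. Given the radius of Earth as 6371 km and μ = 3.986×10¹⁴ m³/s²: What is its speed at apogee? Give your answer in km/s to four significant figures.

r_p = 6371 + 1015 = 7386.0 km = 7.3860×10⁶ m.
r_a = 6371 + 20860 = 27231 km = 2.7231×10⁷ m.
Semi-major axis a = (r_p + r_a)/2 = 17308 km = 1.731×10⁷ m.
Vis-viva: v² = μ(2/r − 1/a) = 3.986×10¹⁴ × (7.345×10⁻⁸ − 5.778×10⁻⁸) = 6.246×10⁶ m²/s².
v = 2499 m/s = 2.499 km/s.

v ≈ 2.499 km/s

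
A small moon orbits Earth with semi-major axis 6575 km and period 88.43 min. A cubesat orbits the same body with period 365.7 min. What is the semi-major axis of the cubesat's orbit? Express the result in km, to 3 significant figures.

Kepler's third law: a³ ∝ T², so a₂ = a₁ (T₂/T₁)^(2/3).
T₂/T₁ = 4.135, (T₂/T₁)^(2/3) = 2.576.
a₂ = 6575 × 2.576 = 16940 km.

a₂ ≈ 16900 km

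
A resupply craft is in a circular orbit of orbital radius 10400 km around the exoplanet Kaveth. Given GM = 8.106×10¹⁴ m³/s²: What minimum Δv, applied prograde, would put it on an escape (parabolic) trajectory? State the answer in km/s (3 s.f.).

Δv ≈ 3.66 km/s

r = 10400 km = 1.040×10⁷ m.
Circular speed v_c = √(μ/r) = 8828 m/s.
Escape speed v_esc = √(2μ/r) = √2 × v_c = 12490 m/s.
Δv = v_esc − v_c = 3657 m/s = 3.657 km/s.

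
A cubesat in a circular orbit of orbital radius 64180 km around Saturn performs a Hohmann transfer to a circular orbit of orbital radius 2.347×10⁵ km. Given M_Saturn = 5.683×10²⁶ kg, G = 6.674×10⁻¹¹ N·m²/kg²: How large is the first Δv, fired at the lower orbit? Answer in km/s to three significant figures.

μ = GM = 6.674×10⁻¹¹ × 5.683×10²⁶ = 3.793×10¹⁶ m³/s².
r₁ = 64180 km = 6.418×10⁷ m.
r₂ = 2.347×10⁵ km = 2.347×10⁸ m.
Transfer ellipse a_t = (r₁ + r₂)/2 = 1.494×10⁸ m.
At r₁: circular v_c1 = √(μ/r₁) = 24310 m/s; transfer-perikrone v_p = √[μ(2/r₁ − 1/a_t)] = 30470 m/s.
Δv₁ = v_p − v_c1 = 6155 m/s.
= 6.155 km/s.

Δv ≈ 6.16 km/s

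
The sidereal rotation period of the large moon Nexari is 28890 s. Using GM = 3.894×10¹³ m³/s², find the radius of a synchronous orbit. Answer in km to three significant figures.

A synchronous orbit has period T, so by Kepler's third law a = (μT²/4π²)^(1/3).
μT²/4π² = 3.894×10¹³ × (2.889×10⁴)² / 39.48 = 8.232×10²⁰ m³.
a = 9.372×10⁶ m = 9372.2 km.

r_sync ≈ 9370 km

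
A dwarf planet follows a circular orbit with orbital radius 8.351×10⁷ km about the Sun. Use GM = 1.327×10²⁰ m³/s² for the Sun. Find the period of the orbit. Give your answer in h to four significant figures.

r = 8.351×10⁷ km = 8.351×10¹⁰ m.
Kepler's third law: T = 2π√(r³/μ) = 2π√((8.351×10¹⁰)³ / 1.327×10²⁰).
r³/μ = 4.389×10¹² s², so T = 2π × 2.095×10⁶ = 1.316×10⁷ s.
Converting: 1.316×10⁷ s ÷ 3600 = 3656 h.

T ≈ 3656 h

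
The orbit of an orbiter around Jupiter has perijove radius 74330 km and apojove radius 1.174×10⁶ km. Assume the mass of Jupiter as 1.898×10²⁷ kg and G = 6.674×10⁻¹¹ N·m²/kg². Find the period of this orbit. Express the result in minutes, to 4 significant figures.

μ = GM = 6.674×10⁻¹¹ × 1.898×10²⁷ = 1.267×10¹⁷ m³/s².
Semi-major axis a = (r_p + r_a)/2 = (74330 + 1.1740×10⁶)/2 = 6.2416×10⁵ km = 6.242×10⁸ m.
By Kepler's third law T = 2π√(a³/μ) = 2π × 4.381×10⁴ = 2.753×10⁵ s.
= 4588 minutes.

T ≈ 4588 minutes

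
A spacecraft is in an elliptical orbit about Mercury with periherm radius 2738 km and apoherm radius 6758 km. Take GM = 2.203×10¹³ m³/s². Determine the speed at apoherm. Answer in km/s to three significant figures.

v ≈ 1.37 km/s

Semi-major axis a = (r_p + r_a)/2 = 4748.0 km = 4.748×10⁶ m.
Vis-viva: v² = μ(2/r − 1/a) = 2.203×10¹³ × (2.959×10⁻⁷ − 2.106×10⁻⁷) = 1.880×10⁶ m²/s².
v = 1371 m/s = 1.371 km/s.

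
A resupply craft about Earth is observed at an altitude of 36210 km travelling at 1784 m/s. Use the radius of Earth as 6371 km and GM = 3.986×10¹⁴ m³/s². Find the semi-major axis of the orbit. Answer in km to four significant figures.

a ≈ 25650 km

r = 6371 + 36210 = 42581 km = 4.258×10⁷ m.
Specific orbital energy ε = v²/2 − μ/r = (1784)²/2 − 3.986×10¹⁴/4.258×10⁷ = -7.770×10⁶ J/kg.
Since ε = −μ/(2a), a = −μ/(2ε) = 2.565×10⁷ m = 25651 km.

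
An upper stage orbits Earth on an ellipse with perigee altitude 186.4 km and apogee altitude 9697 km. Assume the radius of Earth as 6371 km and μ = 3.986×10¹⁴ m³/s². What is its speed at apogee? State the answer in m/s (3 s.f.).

v ≈ 3790 m/s

r_p = 6371 + 186.4 = 6557.4 km = 6.5574×10⁶ m.
r_a = 6371 + 9697 = 16068 km = 1.6068×10⁷ m.
Semi-major axis a = (r_p + r_a)/2 = 11313 km = 1.131×10⁷ m.
Vis-viva: v² = μ(2/r − 1/a) = 3.986×10¹⁴ × (1.245×10⁻⁷ − 8.840×10⁻⁸) = 1.438×10⁷ m²/s².
v = 3792 m/s.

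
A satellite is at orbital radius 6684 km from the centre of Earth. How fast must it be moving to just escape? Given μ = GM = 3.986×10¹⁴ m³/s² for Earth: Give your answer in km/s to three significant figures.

r = 6684 km = 6.684×10⁶ m.
Escape speed v_esc = √(2μ/r) = √(2 × 3.986×10¹⁴ / 6.684×10⁶) = √(1.193×10⁸) = 10920 m/s.
= 10.92 km/s.

v_esc ≈ 10.9 km/s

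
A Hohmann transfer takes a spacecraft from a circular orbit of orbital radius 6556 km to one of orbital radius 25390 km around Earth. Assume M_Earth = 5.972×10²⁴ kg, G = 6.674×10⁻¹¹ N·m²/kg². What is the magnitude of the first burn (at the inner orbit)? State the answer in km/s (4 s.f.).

Δv ≈ 2.033 km/s

μ = GM = 6.674×10⁻¹¹ × 5.972×10²⁴ = 3.986×10¹⁴ m³/s².
r₁ = 6556 km = 6.556×10⁶ m.
r₂ = 25390 km = 2.539×10⁷ m.
Transfer ellipse a_t = (r₁ + r₂)/2 = 1.597×10⁷ m.
At r₁: circular v_c1 = √(μ/r₁) = 7797 m/s; transfer-perigee v_p = √[μ(2/r₁ − 1/a_t)] = 9830 m/s.
Δv₁ = v_p − v_c1 = 2033 m/s.
= 2.033 km/s.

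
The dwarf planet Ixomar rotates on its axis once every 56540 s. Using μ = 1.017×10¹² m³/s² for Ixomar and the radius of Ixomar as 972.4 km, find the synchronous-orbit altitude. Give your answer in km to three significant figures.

h_sync ≈ 3380 km

A synchronous orbit has period T, so by Kepler's third law a = (μT²/4π²)^(1/3).
μT²/4π² = 1.017×10¹² × (5.654×10⁴)² / 39.48 = 8.235×10¹⁹ m³.
a = 4.351×10⁶ m = 4350.7 km.
Altitude h = a − R = 4350.7 − 972.4 = 3378.3 km.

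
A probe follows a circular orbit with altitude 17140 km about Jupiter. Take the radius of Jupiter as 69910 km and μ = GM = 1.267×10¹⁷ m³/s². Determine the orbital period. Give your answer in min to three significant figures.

r = 69910 + 17140 = 87050 km = 8.7050×10⁷ m.
Kepler's third law: T = 2π√(r³/μ) = 2π√((8.705×10⁷)³ / 1.267×10¹⁷).
r³/μ = 5.206×10⁶ s², so T = 2π × 2.282×10³ = 1.434×10⁴ s.
Converting: 1.434×10⁴ s ÷ 60.00 = 238.9 min.

T ≈ 239 min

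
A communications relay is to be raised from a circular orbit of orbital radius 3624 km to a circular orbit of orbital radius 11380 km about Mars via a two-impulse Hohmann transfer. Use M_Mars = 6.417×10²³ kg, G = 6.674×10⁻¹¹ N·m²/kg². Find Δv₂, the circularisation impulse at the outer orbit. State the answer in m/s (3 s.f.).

μ = GM = 6.674×10⁻¹¹ × 6.417×10²³ = 4.283×10¹³ m³/s².
r₁ = 3624 km = 3.624×10⁶ m.
r₂ = 11380 km = 1.138×10⁷ m.
Transfer ellipse a_t = (r₁ + r₂)/2 = 7.502×10⁶ m.
At r₁: circular v_c1 = √(μ/r₁) = 3438 m/s; transfer-periapsis v_p = √[μ(2/r₁ − 1/a_t)] = 4234 m/s.
At r₂: circular v_c2 = √(μ/r₂) = 1940 m/s; transfer-apoapsis v_a = √[μ(2/r₂ − 1/a_t)] = 1348 m/s.
Δv₂ = v_c2 − v_a = 591.6 m/s.

Δv ≈ 592 m/s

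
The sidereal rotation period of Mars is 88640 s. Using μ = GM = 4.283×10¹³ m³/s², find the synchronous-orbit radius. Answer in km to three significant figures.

A synchronous orbit has period T, so by Kepler's third law a = (μT²/4π²)^(1/3).
μT²/4π² = 4.283×10¹³ × (8.864×10⁴)² / 39.48 = 8.524×10²¹ m³.
a = 2.043×10⁷ m = 20428 km.

r_sync ≈ 20400 km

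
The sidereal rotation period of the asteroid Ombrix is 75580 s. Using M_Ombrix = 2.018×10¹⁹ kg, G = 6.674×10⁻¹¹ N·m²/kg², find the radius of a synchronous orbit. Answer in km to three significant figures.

r_sync ≈ 580 km

μ = GM = 6.674×10⁻¹¹ × 2.018×10¹⁹ = 1.347×10⁹ m³/s².
A synchronous orbit has period T, so by Kepler's third law a = (μT²/4π²)^(1/3).
μT²/4π² = 1.347×10⁹ × (7.558×10⁴)² / 39.48 = 1.949×10¹⁷ m³.
a = 5.798×10⁵ m = 579.77 km.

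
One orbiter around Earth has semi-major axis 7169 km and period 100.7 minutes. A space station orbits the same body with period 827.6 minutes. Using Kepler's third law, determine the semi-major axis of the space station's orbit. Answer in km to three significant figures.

a₂ ≈ 29200 km

Kepler's third law: a³ ∝ T², so a₂ = a₁ (T₂/T₁)^(2/3).
T₂/T₁ = 8.218, (T₂/T₁)^(2/3) = 4.072.
a₂ = 7169 × 4.072 = 29200 km.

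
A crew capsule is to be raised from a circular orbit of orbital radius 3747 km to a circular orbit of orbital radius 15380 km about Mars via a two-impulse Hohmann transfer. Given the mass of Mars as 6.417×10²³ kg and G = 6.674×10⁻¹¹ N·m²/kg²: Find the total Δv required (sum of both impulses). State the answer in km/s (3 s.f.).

μ = GM = 6.674×10⁻¹¹ × 6.417×10²³ = 4.283×10¹³ m³/s².
r₁ = 3747 km = 3.747×10⁶ m.
r₂ = 15380 km = 1.538×10⁷ m.
Transfer ellipse a_t = (r₁ + r₂)/2 = 9.564×10⁶ m.
At r₁: circular v_c1 = √(μ/r₁) = 3381 m/s; transfer-periapsis v_p = √[μ(2/r₁ − 1/a_t)] = 4287 m/s.
Δv₁ = v_p − v_c1 = 906.5 m/s.
At r₂: circular v_c2 = √(μ/r₂) = 1669 m/s; transfer-apoapsis v_a = √[μ(2/r₂ − 1/a_t)] = 1045 m/s.
Δv₂ = v_c2 − v_a = 624.2 m/s.
Total Δv = Δv₁ + Δv₂ = 1531 m/s = 1.531 km/s.

Δv_total ≈ 1.53 km/s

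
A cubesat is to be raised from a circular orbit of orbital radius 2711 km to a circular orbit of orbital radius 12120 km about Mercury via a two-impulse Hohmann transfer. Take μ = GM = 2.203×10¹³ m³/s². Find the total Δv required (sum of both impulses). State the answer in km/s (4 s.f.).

r₁ = 2711 km = 2.711×10⁶ m.
r₂ = 12120 km = 1.212×10⁷ m.
Transfer ellipse a_t = (r₁ + r₂)/2 = 7.416×10⁶ m.
At r₁: circular v_c1 = √(μ/r₁) = 2851 m/s; transfer-periherm v_p = √[μ(2/r₁ − 1/a_t)] = 3644 m/s.
Δv₁ = v_p − v_c1 = 793.7 m/s.
At r₂: circular v_c2 = √(μ/r₂) = 1348 m/s; transfer-apoherm v_a = √[μ(2/r₂ − 1/a_t)] = 815.2 m/s.
Δv₂ = v_c2 − v_a = 533.0 m/s.
Total Δv = Δv₁ + Δv₂ = 1327 m/s = 1.327 km/s.

Δv_total ≈ 1.327 km/s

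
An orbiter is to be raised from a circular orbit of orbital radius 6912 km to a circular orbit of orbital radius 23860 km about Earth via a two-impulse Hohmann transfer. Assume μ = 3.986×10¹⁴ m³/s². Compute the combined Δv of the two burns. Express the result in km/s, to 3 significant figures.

r₁ = 6912 km = 6.912×10⁶ m.
r₂ = 23860 km = 2.386×10⁷ m.
Transfer ellipse a_t = (r₁ + r₂)/2 = 1.539×10⁷ m.
At r₁: circular v_c1 = √(μ/r₁) = 7594 m/s; transfer-perigee v_p = √[μ(2/r₁ − 1/a_t)] = 9457 m/s.
Δv₁ = v_p − v_c1 = 1863 m/s.
At r₂: circular v_c2 = √(μ/r₂) = 4087 m/s; transfer-apogee v_a = √[μ(2/r₂ − 1/a_t)] = 2740 m/s.
Δv₂ = v_c2 − v_a = 1348 m/s.
Total Δv = Δv₁ + Δv₂ = 3211 m/s = 3.211 km/s.

Δv_total ≈ 3.21 km/s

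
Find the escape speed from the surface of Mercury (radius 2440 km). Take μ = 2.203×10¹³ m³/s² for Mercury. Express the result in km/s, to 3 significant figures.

v_esc ≈ 4.25 km/s

r = R = 2.440×10⁶ m.
Escape speed v_esc = √(2μ/r) = √(2 × 2.203×10¹³ / 2.440×10⁶) = √(1.806×10⁷) = 4249 m/s.
= 4.249 km/s.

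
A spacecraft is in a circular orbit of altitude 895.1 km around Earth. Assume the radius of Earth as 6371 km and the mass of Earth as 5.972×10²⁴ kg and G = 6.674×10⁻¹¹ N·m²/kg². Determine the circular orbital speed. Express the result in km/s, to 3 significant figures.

μ = GM = 6.674×10⁻¹¹ × 5.972×10²⁴ = 3.986×10¹⁴ m³/s².
r = 6371 + 895.1 = 7266.1 km = 7.2661×10⁶ m.
For a circular orbit v = √(μ/r) = √(3.986×10¹⁴ / 7.266×10⁶) = √(5.485×10⁷) = 7406 m/s.
That is 7.406 km/s.

v ≈ 7.41 km/s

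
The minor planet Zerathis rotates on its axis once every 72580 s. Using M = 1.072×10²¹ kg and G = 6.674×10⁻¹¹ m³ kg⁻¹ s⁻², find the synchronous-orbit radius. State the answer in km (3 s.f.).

r_sync ≈ 2120 km

μ = GM = 6.674×10⁻¹¹ × 1.072×10²¹ = 7.155×10¹⁰ m³/s².
A synchronous orbit has period T, so by Kepler's third law a = (μT²/4π²)^(1/3).
μT²/4π² = 7.155×10¹⁰ × (7.258×10⁴)² / 39.48 = 9.547×10¹⁸ m³.
a = 2.121×10⁶ m = 2121.4 km.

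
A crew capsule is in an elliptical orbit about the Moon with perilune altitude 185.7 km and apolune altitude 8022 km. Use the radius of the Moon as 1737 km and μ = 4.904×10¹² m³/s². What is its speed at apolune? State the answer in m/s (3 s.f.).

r_p = 1737 + 185.7 = 1922.7 km = 1.9227×10⁶ m.
r_a = 1737 + 8022 = 9759.0 km = 9.7590×10⁶ m.
Semi-major axis a = (r_p + r_a)/2 = 5840.9 km = 5.841×10⁶ m.
Vis-viva: v² = μ(2/r − 1/a) = 4.904×10¹² × (2.049×10⁻⁷ − 1.712×10⁻⁷) = 1.654×10⁵ m²/s².
v = 406.7 m/s.

v ≈ 407 m/s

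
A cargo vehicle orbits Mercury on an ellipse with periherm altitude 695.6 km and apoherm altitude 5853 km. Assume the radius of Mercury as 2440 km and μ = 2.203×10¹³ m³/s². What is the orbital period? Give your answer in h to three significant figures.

T ≈ 5.08 h

r_p = 2440 + 695.6 = 3135.6 km = 3.1356×10⁶ m.
r_a = 2440 + 5853 = 8293.0 km = 8.2930×10⁶ m.
Semi-major axis a = (r_p + r_a)/2 = (3135.6 + 8293.0)/2 = 5714.3 km = 5.714×10⁶ m.
By Kepler's third law T = 2π√(a³/μ) = 2π × 2.910×10³ = 1.829×10⁴ s.
= 5.079 h.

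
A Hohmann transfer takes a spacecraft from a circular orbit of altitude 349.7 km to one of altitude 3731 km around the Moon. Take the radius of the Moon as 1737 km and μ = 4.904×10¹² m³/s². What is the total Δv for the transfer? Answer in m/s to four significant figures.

r₁ = 1737 + 349.7 = 2086.7 km = 2.0867×10⁶ m.
r₂ = 1737 + 3731 = 5468.0 km = 5.4680×10⁶ m.
Transfer ellipse a_t = (r₁ + r₂)/2 = 3.777×10⁶ m.
At r₁: circular v_c1 = √(μ/r₁) = 1533 m/s; transfer-perilune v_p = √[μ(2/r₁ − 1/a_t)] = 1844 m/s.
Δv₁ = v_p − v_c1 = 311.4 m/s.
At r₂: circular v_c2 = √(μ/r₂) = 947.0 m/s; transfer-apolune v_a = √[μ(2/r₂ − 1/a_t)] = 703.9 m/s.
Δv₂ = v_c2 − v_a = 243.1 m/s.
Total Δv = Δv₁ + Δv₂ = 554.6 m/s.

Δv_total ≈ 554.6 m/s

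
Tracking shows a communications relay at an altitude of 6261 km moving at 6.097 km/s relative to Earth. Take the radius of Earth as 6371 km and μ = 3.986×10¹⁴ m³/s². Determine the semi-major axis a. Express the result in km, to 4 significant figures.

r = 6371 + 6261 = 12632 km = 1.263×10⁷ m.
Specific orbital energy ε = v²/2 − μ/r = (6097)²/2 − 3.986×10¹⁴/1.263×10⁷ = -1.297×10⁷ J/kg.
Since ε = −μ/(2a), a = −μ/(2ε) = 1.537×10⁷ m = 15369 km.

a ≈ 15370 km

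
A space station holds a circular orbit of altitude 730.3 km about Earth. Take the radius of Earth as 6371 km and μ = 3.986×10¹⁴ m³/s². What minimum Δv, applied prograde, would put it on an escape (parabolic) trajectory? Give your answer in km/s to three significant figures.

Δv ≈ 3.10 km/s

r = 6371 + 730.3 = 7101.3 km = 7.1013×10⁶ m.
Circular speed v_c = √(μ/r) = 7492 m/s.
Escape speed v_esc = √(2μ/r) = √2 × v_c = 10600 m/s.
Δv = v_esc − v_c = 3103 m/s = 3.103 km/s.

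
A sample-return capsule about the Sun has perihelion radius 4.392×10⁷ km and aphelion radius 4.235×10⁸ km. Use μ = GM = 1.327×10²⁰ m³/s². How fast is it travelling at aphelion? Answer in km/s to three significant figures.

Semi-major axis a = (r_p + r_a)/2 = 2.3371×10⁸ km = 2.337×10¹¹ m.
Vis-viva: v² = μ(2/r − 1/a) = 1.327×10²⁰ × (4.723×10⁻¹² − 4.279×10⁻¹²) = 5.888×10⁷ m²/s².
v = 7674 m/s = 7.674 km/s.

v ≈ 7.67 km/s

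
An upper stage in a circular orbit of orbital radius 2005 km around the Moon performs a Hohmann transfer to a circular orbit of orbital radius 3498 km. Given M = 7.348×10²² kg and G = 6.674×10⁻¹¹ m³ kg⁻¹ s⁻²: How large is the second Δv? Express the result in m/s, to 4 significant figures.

μ = GM = 6.674×10⁻¹¹ × 7.348×10²² = 4.904×10¹² m³/s².
r₁ = 2005 km = 2.005×10⁶ m.
r₂ = 3498 km = 3.498×10⁶ m.
Transfer ellipse a_t = (r₁ + r₂)/2 = 2.752×10⁶ m.
At r₁: circular v_c1 = √(μ/r₁) = 1564 m/s; transfer-perilune v_p = √[μ(2/r₁ − 1/a_t)] = 1763 m/s.
At r₂: circular v_c2 = √(μ/r₂) = 1184 m/s; transfer-apolune v_a = √[μ(2/r₂ − 1/a_t)] = 1011 m/s.
Δv₂ = v_c2 − v_a = 173.3 m/s.

Δv ≈ 173.3 m/s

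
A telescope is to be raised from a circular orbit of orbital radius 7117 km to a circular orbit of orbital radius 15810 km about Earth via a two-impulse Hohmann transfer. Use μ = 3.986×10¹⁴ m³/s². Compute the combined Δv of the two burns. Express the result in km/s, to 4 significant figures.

r₁ = 7117 km = 7.117×10⁶ m.
r₂ = 15810 km = 1.581×10⁷ m.
Transfer ellipse a_t = (r₁ + r₂)/2 = 1.146×10⁷ m.
At r₁: circular v_c1 = √(μ/r₁) = 7484 m/s; transfer-perigee v_p = √[μ(2/r₁ − 1/a_t)] = 8789 m/s.
Δv₁ = v_p − v_c1 = 1305 m/s.
At r₂: circular v_c2 = √(μ/r₂) = 5021 m/s; transfer-apogee v_a = √[μ(2/r₂ − 1/a_t)] = 3956 m/s.
Δv₂ = v_c2 − v_a = 1065 m/s.
Total Δv = Δv₁ + Δv₂ = 2370 m/s = 2.370 km/s.

Δv_total ≈ 2.370 km/s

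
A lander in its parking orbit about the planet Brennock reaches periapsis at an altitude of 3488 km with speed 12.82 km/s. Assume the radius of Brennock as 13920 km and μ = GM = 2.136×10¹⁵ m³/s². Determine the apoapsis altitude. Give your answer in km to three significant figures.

apoapsis altitude ≈ 21400 km

r_p = 13920 + 3488 = 17408 km = 1.741×10⁷ m.
Specific energy ε = v²/2 − μ/r = -4.053×10⁷ J/kg, so a = −μ/(2ε) = 2.635×10⁷ m.
The apsides satisfy r_p + r_a = 2a, so the apoapsis radius is 2a − r_p = 3.530×10⁷ m = 35299 km.
Apoapsis altitude = 35299 − 13920 = 21379 km.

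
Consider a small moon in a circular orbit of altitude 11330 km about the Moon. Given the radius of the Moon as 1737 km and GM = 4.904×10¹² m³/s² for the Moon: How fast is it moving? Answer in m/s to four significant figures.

v ≈ 612.6 m/s

r = 1737 + 11330 = 13067 km = 1.3067×10⁷ m.
For a circular orbit v = √(μ/r) = √(4.904×10¹² / 1.307×10⁷) = √(3.753×10⁵) = 612.6 m/s.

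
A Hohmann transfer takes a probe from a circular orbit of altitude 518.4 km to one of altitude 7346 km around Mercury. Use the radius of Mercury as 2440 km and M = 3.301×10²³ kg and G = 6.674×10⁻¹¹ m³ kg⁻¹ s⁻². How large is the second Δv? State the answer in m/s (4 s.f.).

Δv ≈ 478.1 m/s

μ = GM = 6.674×10⁻¹¹ × 3.301×10²³ = 2.203×10¹³ m³/s².
r₁ = 2440 + 518.4 = 2958.4 km = 2.9584×10⁶ m.
r₂ = 2440 + 7346 = 9786.0 km = 9.7860×10⁶ m.
Transfer ellipse a_t = (r₁ + r₂)/2 = 6.372×10⁶ m.
At r₁: circular v_c1 = √(μ/r₁) = 2729 m/s; transfer-periherm v_p = √[μ(2/r₁ − 1/a_t)] = 3382 m/s.
At r₂: circular v_c2 = √(μ/r₂) = 1500 m/s; transfer-apoherm v_a = √[μ(2/r₂ − 1/a_t)] = 1022 m/s.
Δv₂ = v_c2 − v_a = 478.1 m/s.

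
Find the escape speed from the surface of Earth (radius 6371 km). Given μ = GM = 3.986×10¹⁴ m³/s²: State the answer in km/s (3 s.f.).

r = R = 6.371×10⁶ m.
Escape speed v_esc = √(2μ/r) = √(2 × 3.986×10¹⁴ / 6.371×10⁶) = √(1.251×10⁸) = 11190 m/s.
= 11.19 km/s.

v_esc ≈ 11.2 km/s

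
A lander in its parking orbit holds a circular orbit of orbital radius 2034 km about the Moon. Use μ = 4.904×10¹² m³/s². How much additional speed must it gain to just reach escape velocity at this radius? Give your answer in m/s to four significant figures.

Δv ≈ 643.2 m/s

r = 2034 km = 2.034×10⁶ m.
Circular speed v_c = √(μ/r) = 1553 m/s.
Escape speed v_esc = √(2μ/r) = √2 × v_c = 2196 m/s.
Δv = v_esc − v_c = 643.2 m/s.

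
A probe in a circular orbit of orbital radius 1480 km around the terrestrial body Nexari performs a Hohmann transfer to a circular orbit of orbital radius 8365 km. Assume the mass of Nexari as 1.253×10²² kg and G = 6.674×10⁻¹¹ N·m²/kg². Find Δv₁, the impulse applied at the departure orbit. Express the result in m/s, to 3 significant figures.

μ = GM = 6.674×10⁻¹¹ × 1.253×10²² = 8.363×10¹¹ m³/s².
r₁ = 1480 km = 1.480×10⁶ m.
r₂ = 8365 km = 8.365×10⁶ m.
Transfer ellipse a_t = (r₁ + r₂)/2 = 4.922×10⁶ m.
At r₁: circular v_c1 = √(μ/r₁) = 751.7 m/s; transfer-periapsis v_p = √[μ(2/r₁ − 1/a_t)] = 979.9 m/s.
Δv₁ = v_p − v_c1 = 228.2 m/s.

Δv ≈ 228 m/s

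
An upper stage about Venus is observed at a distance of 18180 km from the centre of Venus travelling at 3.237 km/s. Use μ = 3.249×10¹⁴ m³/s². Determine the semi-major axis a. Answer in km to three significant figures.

r = 1.818×10⁷ m.
Vis-viva rearranged: 1/a = 2/r − v²/μ = 1.100×10⁻⁷ − 3.225×10⁻⁸ = 7.776×10⁻⁸ m⁻¹.
a = 1.286×10⁷ m = 12860 km.

a ≈ 12900 km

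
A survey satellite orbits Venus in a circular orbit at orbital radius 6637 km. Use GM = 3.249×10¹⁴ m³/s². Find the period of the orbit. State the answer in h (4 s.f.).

T ≈ 1.656 h

r = 6637 km = 6.637×10⁶ m.
Kepler's third law: T = 2π√(r³/μ) = 2π√((6.637×10⁶)³ / 3.249×10¹⁴).
r³/μ = 8.998×10⁵ s², so T = 2π × 9.486×10² = 5.960×10³ s.
Converting: 5.960×10³ s ÷ 3600 = 1.656 h.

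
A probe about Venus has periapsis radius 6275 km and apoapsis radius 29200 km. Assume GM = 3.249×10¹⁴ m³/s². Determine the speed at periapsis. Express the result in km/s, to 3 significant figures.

Semi-major axis a = (r_p + r_a)/2 = 17738 km = 1.774×10⁷ m.
Vis-viva: v² = μ(2/r − 1/a) = 3.249×10¹⁴ × (3.187×10⁻⁷ − 5.638×10⁻⁸) = 8.524×10⁷ m²/s².
v = 9232 m/s = 9.232 km/s.

v ≈ 9.23 km/s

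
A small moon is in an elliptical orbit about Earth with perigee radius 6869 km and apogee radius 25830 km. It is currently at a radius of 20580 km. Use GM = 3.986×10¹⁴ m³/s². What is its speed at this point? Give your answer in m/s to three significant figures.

Semi-major axis a = (r_p + r_a)/2 = 16350 km = 1.635×10⁷ m.
Vis-viva: v² = μ(2/r − 1/a) = 3.986×10¹⁴ × (9.718×10⁻⁸ − 6.116×10⁻⁸) = 1.436×10⁷ m²/s².
v = 3789 m/s.

v ≈ 3790 m/s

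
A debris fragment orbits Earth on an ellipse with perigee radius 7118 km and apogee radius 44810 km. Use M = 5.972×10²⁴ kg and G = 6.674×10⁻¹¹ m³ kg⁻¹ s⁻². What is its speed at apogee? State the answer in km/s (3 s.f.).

μ = GM = 6.674×10⁻¹¹ × 5.972×10²⁴ = 3.986×10¹⁴ m³/s².
Semi-major axis a = (r_p + r_a)/2 = 25964 km = 2.596×10⁷ m.
Vis-viva: v² = μ(2/r − 1/a) = 3.986×10¹⁴ × (4.463×10⁻⁸ − 3.851×10⁻⁸) = 2.438×10⁶ m²/s².
v = 1562 m/s = 1.562 km/s.

v ≈ 1.56 km/s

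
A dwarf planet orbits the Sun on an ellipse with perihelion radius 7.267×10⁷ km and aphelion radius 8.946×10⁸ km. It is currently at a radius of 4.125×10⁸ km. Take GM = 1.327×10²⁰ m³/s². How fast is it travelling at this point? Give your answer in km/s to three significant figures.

v ≈ 19.2 km/s

Semi-major axis a = (r_p + r_a)/2 = 4.8364×10⁸ km = 4.836×10¹¹ m.
Vis-viva: v² = μ(2/r − 1/a) = 1.327×10²⁰ × (4.848×10⁻¹² − 2.068×10⁻¹²) = 3.690×10⁸ m²/s².
v = 19210 m/s = 19.21 km/s.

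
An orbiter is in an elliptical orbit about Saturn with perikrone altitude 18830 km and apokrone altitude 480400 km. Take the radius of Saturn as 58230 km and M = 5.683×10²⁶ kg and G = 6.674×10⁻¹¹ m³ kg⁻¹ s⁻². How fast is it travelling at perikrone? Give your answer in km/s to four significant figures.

v ≈ 29.35 km/s

μ = GM = 6.674×10⁻¹¹ × 5.683×10²⁶ = 3.793×10¹⁶ m³/s².
r_p = 58230 + 18830 = 77060 km = 7.7060×10⁷ m.
r_a = 58230 + 480400 = 538630 km = 5.3863×10⁸ m.
Semi-major axis a = (r_p + r_a)/2 = 3.0784×10⁵ km = 3.078×10⁸ m.
Vis-viva: v² = μ(2/r − 1/a) = 3.793×10¹⁶ × (2.595×10⁻⁸ − 3.248×10⁻⁹) = 8.612×10⁸ m²/s².
v = 29350 m/s = 29.35 km/s.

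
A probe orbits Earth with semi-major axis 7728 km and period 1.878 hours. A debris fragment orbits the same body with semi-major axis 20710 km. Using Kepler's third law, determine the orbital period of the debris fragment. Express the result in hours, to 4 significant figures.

Kepler's third law: T² ∝ a³, so T₂ = T₁ (a₂/a₁)^(3/2).
a₂/a₁ = 2.680, (a₂/a₁)^(3/2) = 4.387.
T₂ = 1.878 × 4.387 = 8.239 hours.

T₂ ≈ 8.239 hours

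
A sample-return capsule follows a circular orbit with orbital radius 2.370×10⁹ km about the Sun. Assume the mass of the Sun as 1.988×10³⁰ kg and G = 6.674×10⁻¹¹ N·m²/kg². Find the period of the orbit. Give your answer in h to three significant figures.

μ = GM = 6.674×10⁻¹¹ × 1.988×10³⁰ = 1.327×10²⁰ m³/s².
r = 2.370×10⁹ km = 2.370×10¹² m.
Kepler's third law: T = 2π√(r³/μ) = 2π√((2.370×10¹²)³ / 1.327×10²⁰).
r³/μ = 1.003×10¹⁷ s², so T = 2π × 3.168×10⁸ = 1.990×10⁹ s.
Converting: 1.990×10⁹ s ÷ 3600 = 5.528×10⁵ h.

T ≈ 553000 h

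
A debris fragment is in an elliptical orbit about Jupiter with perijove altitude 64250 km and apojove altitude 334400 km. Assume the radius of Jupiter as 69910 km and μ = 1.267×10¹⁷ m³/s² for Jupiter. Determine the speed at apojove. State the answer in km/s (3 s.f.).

r_p = 69910 + 64250 = 134160 km = 1.3416×10⁸ m.
r_a = 69910 + 334400 = 404310 km = 4.0431×10⁸ m.
Semi-major axis a = (r_p + r_a)/2 = 2.6924×10⁵ km = 2.692×10⁸ m.
Vis-viva: v² = μ(2/r − 1/a) = 1.267×10¹⁷ × (4.947×10⁻⁹ − 3.714×10⁻⁹) = 1.562×10⁸ m²/s².
v = 12500 m/s = 12.50 km/s.

v ≈ 12.5 km/s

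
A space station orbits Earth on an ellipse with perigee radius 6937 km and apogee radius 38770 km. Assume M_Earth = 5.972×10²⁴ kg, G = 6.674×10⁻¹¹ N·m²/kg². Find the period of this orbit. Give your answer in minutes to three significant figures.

T ≈ 573 minutes

μ = GM = 6.674×10⁻¹¹ × 5.972×10²⁴ = 3.986×10¹⁴ m³/s².
Semi-major axis a = (r_p + r_a)/2 = (6937.0 + 38770)/2 = 22854 km = 2.285×10⁷ m.
By Kepler's third law T = 2π√(a³/μ) = 2π × 5.472×10³ = 3.438×10⁴ s.
= 573.1 minutes.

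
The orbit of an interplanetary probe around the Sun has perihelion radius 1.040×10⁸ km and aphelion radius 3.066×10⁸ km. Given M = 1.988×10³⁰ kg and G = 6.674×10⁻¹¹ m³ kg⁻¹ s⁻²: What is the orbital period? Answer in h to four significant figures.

μ = GM = 6.674×10⁻¹¹ × 1.988×10³⁰ = 1.327×10²⁰ m³/s².
Semi-major axis a = (r_p + r_a)/2 = (1.0400×10⁸ + 3.0660×10⁸)/2 = 2.0530×10⁸ km = 2.053×10¹¹ m.
By Kepler's third law T = 2π√(a³/μ) = 2π × 8.076×10⁶ = 5.074×10⁷ s.
= 14090 h.

T ≈ 14090 h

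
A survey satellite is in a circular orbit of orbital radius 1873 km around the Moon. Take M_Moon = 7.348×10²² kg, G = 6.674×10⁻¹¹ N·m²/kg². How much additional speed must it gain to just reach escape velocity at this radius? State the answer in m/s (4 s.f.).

μ = GM = 6.674×10⁻¹¹ × 7.348×10²² = 4.904×10¹² m³/s².
r = 1873 km = 1.873×10⁶ m.
Circular speed v_c = √(μ/r) = 1618 m/s.
Escape speed v_esc = √(2μ/r) = √2 × v_c = 2288 m/s.
Δv = v_esc − v_c = 670.2 m/s.

Δv ≈ 670.2 m/s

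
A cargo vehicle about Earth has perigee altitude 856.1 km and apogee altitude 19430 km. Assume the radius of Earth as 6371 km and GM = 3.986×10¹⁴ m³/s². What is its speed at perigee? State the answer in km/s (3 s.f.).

r_p = 6371 + 856.1 = 7227.1 km = 7.2271×10⁶ m.
r_a = 6371 + 19430 = 25801 km = 2.5801×10⁷ m.
Semi-major axis a = (r_p + r_a)/2 = 16514 km = 1.651×10⁷ m.
Vis-viva: v² = μ(2/r − 1/a) = 3.986×10¹⁴ × (2.767×10⁻⁷ − 6.055×10⁻⁸) = 8.617×10⁷ m²/s².
v = 9283 m/s = 9.283 km/s.

v ≈ 9.28 km/s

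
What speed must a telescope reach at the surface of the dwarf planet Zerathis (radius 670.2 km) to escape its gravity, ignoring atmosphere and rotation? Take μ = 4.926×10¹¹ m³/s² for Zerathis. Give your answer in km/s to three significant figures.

r = R = 6.702×10⁵ m.
Escape speed v_esc = √(2μ/r) = √(2 × 4.926×10¹¹ / 6.702×10⁵) = √(1.470×10⁶) = 1212 m/s.
= 1.212 km/s.

v_esc ≈ 1.21 km/s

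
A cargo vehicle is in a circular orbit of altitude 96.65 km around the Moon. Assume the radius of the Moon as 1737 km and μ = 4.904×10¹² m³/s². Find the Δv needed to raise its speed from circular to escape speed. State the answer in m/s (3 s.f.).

r = 1737 + 96.65 = 1833.7 km = 1.8336×10⁶ m.
Circular speed v_c = √(μ/r) = 1635 m/s.
Escape speed v_esc = √(2μ/r) = √2 × v_c = 2313 m/s.
Δv = v_esc − v_c = 677.4 m/s.

Δv ≈ 677 m/s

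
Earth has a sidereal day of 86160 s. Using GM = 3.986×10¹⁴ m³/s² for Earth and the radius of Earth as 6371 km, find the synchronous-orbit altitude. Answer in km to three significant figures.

A synchronous orbit has period T, so by Kepler's third law a = (μT²/4π²)^(1/3).
μT²/4π² = 3.986×10¹⁴ × (8.616×10⁴)² / 39.48 = 7.495×10²² m³.
a = 4.216×10⁷ m = 42163 km.
Altitude h = a − R = 42163 − 6371 = 35792 km.

h_sync ≈ 35800 km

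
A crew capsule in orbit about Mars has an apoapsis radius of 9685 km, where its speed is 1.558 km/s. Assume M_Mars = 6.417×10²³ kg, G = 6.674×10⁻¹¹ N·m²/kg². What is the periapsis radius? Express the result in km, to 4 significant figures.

periapsis radius ≈ 3664 km

μ = GM = 6.674×10⁻¹¹ × 6.417×10²³ = 4.283×10¹³ m³/s².
r_a = 9.685×10⁶ m.
Specific energy ε = v²/2 − μ/r = -3.208×10⁶ J/kg, so a = −μ/(2ε) = 6.674×10⁶ m.
The apsides satisfy r_p + r_a = 2a, so the periapsis radius is 2a − r_a = 3.664×10⁶ m = 3663.8 km.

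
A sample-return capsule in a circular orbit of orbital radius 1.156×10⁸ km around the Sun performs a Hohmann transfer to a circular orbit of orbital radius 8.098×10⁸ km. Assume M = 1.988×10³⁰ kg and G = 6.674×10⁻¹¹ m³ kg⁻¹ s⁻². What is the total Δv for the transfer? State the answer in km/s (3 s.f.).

μ = GM = 6.674×10⁻¹¹ × 1.988×10³⁰ = 1.327×10²⁰ m³/s².
r₁ = 1.156×10⁸ km = 1.156×10¹¹ m.
r₂ = 8.098×10⁸ km = 8.098×10¹¹ m.
Transfer ellipse a_t = (r₁ + r₂)/2 = 4.627×10¹¹ m.
At r₁: circular v_c1 = √(μ/r₁) = 33880 m/s; transfer-perihelion v_p = √[μ(2/r₁ − 1/a_t)] = 44820 m/s.
Δv₁ = v_p − v_c1 = 10940 m/s.
At r₂: circular v_c2 = √(μ/r₂) = 12800 m/s; transfer-aphelion v_a = √[μ(2/r₂ − 1/a_t)] = 6398 m/s.
Δv₂ = v_c2 − v_a = 6402 m/s.
Total Δv = Δv₁ + Δv₂ = 17340 m/s = 17.34 km/s.

Δv_total ≈ 17.3 km/s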